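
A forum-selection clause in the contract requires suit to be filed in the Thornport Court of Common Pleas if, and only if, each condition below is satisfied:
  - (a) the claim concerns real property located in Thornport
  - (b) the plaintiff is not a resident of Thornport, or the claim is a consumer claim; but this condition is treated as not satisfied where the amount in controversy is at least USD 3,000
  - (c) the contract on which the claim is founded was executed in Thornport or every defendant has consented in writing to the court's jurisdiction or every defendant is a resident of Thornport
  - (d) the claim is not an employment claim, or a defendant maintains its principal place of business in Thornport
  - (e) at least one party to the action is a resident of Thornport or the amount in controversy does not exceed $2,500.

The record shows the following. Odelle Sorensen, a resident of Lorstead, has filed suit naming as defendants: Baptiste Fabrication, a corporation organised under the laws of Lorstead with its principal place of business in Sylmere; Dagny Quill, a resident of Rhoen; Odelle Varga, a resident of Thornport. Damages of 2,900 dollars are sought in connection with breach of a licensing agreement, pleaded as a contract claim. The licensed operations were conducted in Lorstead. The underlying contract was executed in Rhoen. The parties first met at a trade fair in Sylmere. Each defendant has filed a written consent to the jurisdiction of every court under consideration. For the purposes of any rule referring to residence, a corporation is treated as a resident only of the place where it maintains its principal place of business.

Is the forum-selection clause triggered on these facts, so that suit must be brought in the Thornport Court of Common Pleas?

The Thornport Court of Common Pleas:
  (a) The claim does not concern real property. Fails.
  (b) The plaintiff resides in Lorstead, which is not Thornport, which satisfies one of the alternatives. The exception is not triggered, since the amount in controversy is 2,900 dollars, below the $3,000 floor. Condition met.
  (c) Every defendant has filed written consent, so this disjunct is met. Satisfied.
  (d) The claim is a contract claim, not an employment claim, so one alternative holds. Satisfied.
  (e) Odelle Varga resides in Thornport, so this disjunct is met. Condition met.
  → Forum clause is not triggered.

No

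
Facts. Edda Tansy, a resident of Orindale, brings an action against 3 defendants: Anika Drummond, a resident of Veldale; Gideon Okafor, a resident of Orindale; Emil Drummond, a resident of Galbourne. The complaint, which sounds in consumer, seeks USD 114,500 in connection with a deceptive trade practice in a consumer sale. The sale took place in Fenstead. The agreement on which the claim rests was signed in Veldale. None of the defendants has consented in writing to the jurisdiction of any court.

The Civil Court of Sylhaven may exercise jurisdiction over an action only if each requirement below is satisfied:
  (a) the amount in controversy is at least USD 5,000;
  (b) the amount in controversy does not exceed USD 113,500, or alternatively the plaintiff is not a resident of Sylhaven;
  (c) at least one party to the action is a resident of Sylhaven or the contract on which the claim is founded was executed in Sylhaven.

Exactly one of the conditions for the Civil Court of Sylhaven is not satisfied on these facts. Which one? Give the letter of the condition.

The Civil Court of Sylhaven:
  (a) The amount in controversy is 114,500 dollars, which meets the $5,000 floor. Condition met.
  (b) The plaintiff resides in Orindale, which is not Sylhaven, which satisfies one of the alternatives. Met.
  (c) No party resides in Sylhaven; the contract was executed in Veldale, not Sylhaven — no alternative holds. Fails.
Only condition (c) fails.

(c)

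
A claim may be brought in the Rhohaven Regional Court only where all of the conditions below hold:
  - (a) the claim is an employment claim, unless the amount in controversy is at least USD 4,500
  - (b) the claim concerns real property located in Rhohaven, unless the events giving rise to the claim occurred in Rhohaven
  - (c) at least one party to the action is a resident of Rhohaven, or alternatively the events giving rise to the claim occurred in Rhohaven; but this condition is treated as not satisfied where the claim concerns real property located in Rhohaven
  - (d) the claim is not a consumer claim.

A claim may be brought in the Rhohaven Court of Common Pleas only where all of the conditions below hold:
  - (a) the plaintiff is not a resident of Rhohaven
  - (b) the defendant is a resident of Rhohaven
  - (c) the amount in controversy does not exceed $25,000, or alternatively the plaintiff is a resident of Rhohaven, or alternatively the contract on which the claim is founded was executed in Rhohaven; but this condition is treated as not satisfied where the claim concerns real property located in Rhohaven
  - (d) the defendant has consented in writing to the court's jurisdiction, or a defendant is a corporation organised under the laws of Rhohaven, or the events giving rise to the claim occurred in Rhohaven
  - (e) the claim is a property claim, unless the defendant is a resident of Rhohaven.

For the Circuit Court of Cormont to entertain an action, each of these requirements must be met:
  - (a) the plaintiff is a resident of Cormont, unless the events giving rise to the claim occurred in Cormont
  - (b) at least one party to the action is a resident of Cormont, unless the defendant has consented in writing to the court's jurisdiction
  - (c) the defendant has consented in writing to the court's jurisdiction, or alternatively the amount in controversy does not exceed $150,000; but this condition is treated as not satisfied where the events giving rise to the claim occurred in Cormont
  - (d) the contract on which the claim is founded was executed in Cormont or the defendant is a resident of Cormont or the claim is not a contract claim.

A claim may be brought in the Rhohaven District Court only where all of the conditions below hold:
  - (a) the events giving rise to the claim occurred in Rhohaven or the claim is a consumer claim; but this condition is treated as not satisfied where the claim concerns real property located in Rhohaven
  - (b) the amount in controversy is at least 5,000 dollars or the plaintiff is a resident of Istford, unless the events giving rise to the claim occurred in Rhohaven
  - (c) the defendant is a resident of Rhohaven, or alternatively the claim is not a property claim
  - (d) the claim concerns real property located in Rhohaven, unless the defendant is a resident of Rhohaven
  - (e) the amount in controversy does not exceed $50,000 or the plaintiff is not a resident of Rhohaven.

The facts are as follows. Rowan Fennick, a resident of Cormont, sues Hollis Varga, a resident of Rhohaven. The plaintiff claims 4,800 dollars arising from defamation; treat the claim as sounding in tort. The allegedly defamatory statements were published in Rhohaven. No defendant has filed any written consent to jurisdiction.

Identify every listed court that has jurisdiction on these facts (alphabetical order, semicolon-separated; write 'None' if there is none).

The Rhohaven Regional Court:
  (a) The claim is a tort claim, not an employment claim. But the amount in controversy is 4,800 dollars, which meets the 4,500 dollars floor, and the 'unless' clause therefore excuses the requirement. Condition met.
  (b) The claim does not concern real property. But the operative events occurred in Rhohaven, and the 'unless' clause therefore excuses the requirement. Satisfied.
  (c) Hollis Varga resides in Rhohaven, so one alternative holds. The carve-out does not apply: the claim does not concern real property. Satisfied.
  (d) The claim is a tort claim, not a consumer claim. Met.
  → Every requirement is satisfied — jurisdiction.
The Rhohaven Court of Common Pleas:
  (a) The plaintiff resides in Cormont, which is not Rhohaven. Satisfied.
  (b) The defendant resides in Rhohaven. Met.
  (c) The amount in controversy is USD 4,800, within the USD 25,000 ceiling, which satisfies one of the alternatives. The carve-out does not apply: the claim does not concern real property. Condition met.
  (d) The operative events occurred in Rhohaven, so this disjunct is met. Condition met.
  (e) The claim is a tort claim, not a property claim. But the defendant resides in Rhohaven, and the 'unless' clause therefore excuses the requirement. Condition met.
  → Every requirement is satisfied — jurisdiction.
The Circuit Court of Cormont:
  (a) The plaintiff resides in Cormont. Satisfied.
  (b) Rowan Fennick resides in Cormont. Condition met.
  (c) The amount in controversy is $4,800, within the $150,000 ceiling, so one alternative holds. The exception is not triggered, since the operative events occurred in Rhohaven, not Cormont. Condition met.
  (d) The claim is a tort claim, not a contract claim, so one alternative holds. Condition met.
  → Jurisdiction lies.
The Rhohaven District Court:
  (a) The operative events occurred in Rhohaven, so this disjunct is met. And the carve-out is inapplicable — the claim does not concern real property. Condition met.
  (b) The amount in controversy is USD 4,800, below the USD 5,000 floor; the plaintiff resides in Cormont, not Istford — none of the alternatives is met. However, the operative events occurred in Rhohaven, so the 'unless' proviso supplies this condition. Satisfied.
  (c) The defendant resides in Rhohaven — that alternative is enough. Condition met.
  (d) The claim does not concern real property. But the defendant resides in Rhohaven, and the 'unless' clause therefore excuses the requirement. Met.
  (e) The amount in controversy is $4,800, within the $50,000 ceiling, which satisfies one of the alternatives. Met.
  → Every requirement is satisfied — jurisdiction.

the Circuit Court of Cormont; the Rhohaven Court of Common Pleas; the Rhohaven District Court; the Rhohaven Regional Court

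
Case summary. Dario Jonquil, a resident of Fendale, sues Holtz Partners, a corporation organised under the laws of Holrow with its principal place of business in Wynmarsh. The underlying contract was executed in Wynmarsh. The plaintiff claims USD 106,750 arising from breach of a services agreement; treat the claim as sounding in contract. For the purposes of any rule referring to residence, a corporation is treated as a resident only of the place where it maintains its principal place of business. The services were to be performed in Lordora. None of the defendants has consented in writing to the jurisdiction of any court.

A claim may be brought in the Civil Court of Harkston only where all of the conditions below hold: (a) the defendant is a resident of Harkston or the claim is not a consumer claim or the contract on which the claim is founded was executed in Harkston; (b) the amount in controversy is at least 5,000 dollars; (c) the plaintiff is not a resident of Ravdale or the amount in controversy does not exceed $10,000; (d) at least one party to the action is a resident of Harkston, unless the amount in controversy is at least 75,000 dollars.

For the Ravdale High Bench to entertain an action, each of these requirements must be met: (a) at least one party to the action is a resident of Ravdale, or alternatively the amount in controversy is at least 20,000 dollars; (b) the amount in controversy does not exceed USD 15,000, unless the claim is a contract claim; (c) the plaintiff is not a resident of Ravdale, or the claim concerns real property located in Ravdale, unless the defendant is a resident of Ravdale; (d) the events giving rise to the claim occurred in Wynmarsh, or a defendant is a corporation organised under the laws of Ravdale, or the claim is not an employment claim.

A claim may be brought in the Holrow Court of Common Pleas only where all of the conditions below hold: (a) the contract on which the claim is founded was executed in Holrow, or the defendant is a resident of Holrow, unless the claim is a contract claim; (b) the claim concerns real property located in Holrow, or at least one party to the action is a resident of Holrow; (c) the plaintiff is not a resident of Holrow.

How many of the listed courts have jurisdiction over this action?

2

The Civil Court of Harkston:
  (a) The claim is a contract claim, not a consumer claim — that alternative is enough. Met.
  (b) The amount in controversy is USD 106,750, which meets the USD 5,000 floor. Satisfied.
  (c) The plaintiff resides in Fendale, which is not Ravdale, which satisfies one of the alternatives. Condition met.
  (d) No party resides in Harkston. However, the amount in controversy is $106,750, which meets the USD 75,000 floor, so the 'unless' proviso supplies this condition. Satisfied.
  → Jurisdiction lies.
The Ravdale High Bench:
  (a) The amount in controversy is $106,750, which meets the 20,000 dollars floor — that alternative is enough. Met.
  (b) The amount in controversy is USD 106,750, above the 15,000 dollars ceiling. But the claim is a contract claim, and the 'unless' clause therefore excuses the requirement. Met.
  (c) The plaintiff resides in Fendale, which is not Ravdale, which satisfies one of the alternatives. Condition met.
  (d) The claim is a contract claim, not an employment claim — that alternative is enough. Met.
  → All conditions met; jurisdiction exists.
The Holrow Court of Common Pleas:
  (a) The contract was executed in Wynmarsh, not Holrow; the defendant resides in Wynmarsh, not Holrow — every alternative fails. However, the claim is a contract claim, so the 'unless' proviso supplies this condition. Met.
  (b) The claim does not concern real property; no party resides in Holrow — none of the alternatives is met. Not satisfied.
  (c) The plaintiff resides in Fendale, which is not Holrow. Condition met.
  → The court lacks jurisdiction.
Courts with jurisdiction: the Civil Court of Harkston, the Ravdale High Bench — 2 in total.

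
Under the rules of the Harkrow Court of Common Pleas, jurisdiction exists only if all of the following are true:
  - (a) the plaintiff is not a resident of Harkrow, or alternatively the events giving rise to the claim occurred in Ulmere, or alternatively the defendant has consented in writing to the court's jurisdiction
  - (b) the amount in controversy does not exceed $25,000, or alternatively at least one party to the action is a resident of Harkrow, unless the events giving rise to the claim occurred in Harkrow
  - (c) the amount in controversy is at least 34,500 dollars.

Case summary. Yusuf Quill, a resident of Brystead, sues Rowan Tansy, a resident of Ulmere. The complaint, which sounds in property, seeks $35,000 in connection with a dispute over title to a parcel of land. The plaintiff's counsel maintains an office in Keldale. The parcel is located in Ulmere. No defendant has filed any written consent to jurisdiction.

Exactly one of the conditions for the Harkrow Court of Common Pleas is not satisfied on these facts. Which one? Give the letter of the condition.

(b)

The Harkrow Court of Common Pleas:
  (a) The plaintiff resides in Brystead, which is not Harkrow — that alternative is enough. Met.
  (b) The amount in controversy is $35,000, above the $25,000 ceiling; no party resides in Harkrow — every alternative fails. Nor does the 'unless' clause help: the operative events occurred in Ulmere, not Harkrow. Fails.
  (c) The amount in controversy is 35,000 dollars, which meets the USD 34,500 floor. Satisfied.
Only condition (b) fails.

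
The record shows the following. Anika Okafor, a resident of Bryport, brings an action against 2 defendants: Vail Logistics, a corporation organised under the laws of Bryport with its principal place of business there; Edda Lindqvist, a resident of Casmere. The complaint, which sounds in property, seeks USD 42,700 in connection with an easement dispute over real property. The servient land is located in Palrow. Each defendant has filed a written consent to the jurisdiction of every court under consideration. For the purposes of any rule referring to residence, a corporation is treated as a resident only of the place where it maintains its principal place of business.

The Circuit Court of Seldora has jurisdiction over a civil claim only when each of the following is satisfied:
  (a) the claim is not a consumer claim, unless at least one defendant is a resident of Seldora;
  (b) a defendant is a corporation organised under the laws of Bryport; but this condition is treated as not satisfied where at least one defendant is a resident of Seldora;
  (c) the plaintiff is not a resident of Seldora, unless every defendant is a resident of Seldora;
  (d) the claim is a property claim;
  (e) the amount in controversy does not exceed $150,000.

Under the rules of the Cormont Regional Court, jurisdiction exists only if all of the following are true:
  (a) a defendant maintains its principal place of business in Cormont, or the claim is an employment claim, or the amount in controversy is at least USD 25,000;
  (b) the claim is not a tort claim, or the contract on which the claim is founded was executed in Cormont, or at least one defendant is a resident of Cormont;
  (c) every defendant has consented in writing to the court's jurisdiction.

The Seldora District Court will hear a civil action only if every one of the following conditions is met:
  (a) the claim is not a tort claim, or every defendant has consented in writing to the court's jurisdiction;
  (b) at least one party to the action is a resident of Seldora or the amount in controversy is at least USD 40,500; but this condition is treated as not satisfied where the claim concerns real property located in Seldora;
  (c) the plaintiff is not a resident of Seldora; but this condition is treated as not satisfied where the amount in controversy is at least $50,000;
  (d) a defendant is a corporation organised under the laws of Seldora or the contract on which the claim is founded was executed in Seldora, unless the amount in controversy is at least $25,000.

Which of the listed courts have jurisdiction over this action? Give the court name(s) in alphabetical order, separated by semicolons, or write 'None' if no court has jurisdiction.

the Circuit Court of Seldora; the Cormont Regional Court; the Seldora District Court

The Circuit Court of Seldora:
  (a) The claim is a property claim, not a consumer claim. Condition met.
  (b) Vail Logistics is organised under the laws of Bryport. And the carve-out is inapplicable — no defendant resides in Seldora (they reside in Bryport, Casmere). Met.
  (c) The plaintiff resides in Bryport, which is not Seldora. Met.
  (d) The claim is a property claim. Satisfied.
  (e) The amount in controversy is 42,700 dollars, within the USD 150,000 ceiling. Condition met.
  → All conditions met; jurisdiction exists.
The Cormont Regional Court:
  (a) The amount in controversy is $42,700, which meets the USD 25,000 floor, so one alternative holds. Met.
  (b) The claim is a property claim, not a tort claim — that alternative is enough. Condition met.
  (c) Every defendant has filed written consent. Satisfied.
  → All conditions met; jurisdiction exists.
The Seldora District Court:
  (a) The claim is a property claim, not a tort claim, so one alternative holds. Condition met.
  (b) The amount in controversy is 42,700 dollars, which meets the 40,500 dollars floor, which satisfies one of the alternatives. And the carve-out is inapplicable — the property lies in Palrow, not Seldora. Met.
  (c) The plaintiff resides in Bryport, which is not Seldora. The carve-out does not apply: the amount in controversy is USD 42,700, below the USD 50,000 floor. Condition met.
  (d) The corporate defendant(s) are organised in Bryport, not Seldora; no contract (and hence no place of execution) is alleged — no alternative holds. The proviso rescues it, though: the amount in controversy is USD 42,700, which meets the USD 25,000 floor. Satisfied.
  → All conditions met; jurisdiction exists.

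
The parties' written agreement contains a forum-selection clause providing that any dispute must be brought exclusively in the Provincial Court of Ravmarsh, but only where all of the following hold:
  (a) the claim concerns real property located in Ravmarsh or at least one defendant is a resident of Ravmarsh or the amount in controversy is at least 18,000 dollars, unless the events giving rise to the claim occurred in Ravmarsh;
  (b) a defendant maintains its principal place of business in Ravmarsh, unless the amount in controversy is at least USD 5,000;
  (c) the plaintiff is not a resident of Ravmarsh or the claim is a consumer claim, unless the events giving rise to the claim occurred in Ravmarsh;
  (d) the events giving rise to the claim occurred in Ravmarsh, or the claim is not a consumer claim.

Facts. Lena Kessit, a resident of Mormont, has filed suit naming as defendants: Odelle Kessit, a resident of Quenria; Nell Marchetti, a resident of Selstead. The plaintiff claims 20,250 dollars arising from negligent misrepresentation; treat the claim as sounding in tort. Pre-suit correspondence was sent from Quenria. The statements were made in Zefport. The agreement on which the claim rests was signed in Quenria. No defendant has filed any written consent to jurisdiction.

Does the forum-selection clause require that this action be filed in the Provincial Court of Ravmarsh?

Yes

The Provincial Court of Ravmarsh:
  (a) The amount in controversy is USD 20,250, which meets the USD 18,000 floor, so this disjunct is met. Met.
  (b) No defendant is a corporation. The proviso rescues it, though: the amount in controversy is 20,250 dollars, which meets the USD 5,000 floor. Met.
  (c) The plaintiff resides in Mormont, which is not Ravmarsh, which satisfies one of the alternatives. Condition met.
  (d) The claim is a tort claim, not a consumer claim — that alternative is enough. Met.
  → Forum clause is triggered.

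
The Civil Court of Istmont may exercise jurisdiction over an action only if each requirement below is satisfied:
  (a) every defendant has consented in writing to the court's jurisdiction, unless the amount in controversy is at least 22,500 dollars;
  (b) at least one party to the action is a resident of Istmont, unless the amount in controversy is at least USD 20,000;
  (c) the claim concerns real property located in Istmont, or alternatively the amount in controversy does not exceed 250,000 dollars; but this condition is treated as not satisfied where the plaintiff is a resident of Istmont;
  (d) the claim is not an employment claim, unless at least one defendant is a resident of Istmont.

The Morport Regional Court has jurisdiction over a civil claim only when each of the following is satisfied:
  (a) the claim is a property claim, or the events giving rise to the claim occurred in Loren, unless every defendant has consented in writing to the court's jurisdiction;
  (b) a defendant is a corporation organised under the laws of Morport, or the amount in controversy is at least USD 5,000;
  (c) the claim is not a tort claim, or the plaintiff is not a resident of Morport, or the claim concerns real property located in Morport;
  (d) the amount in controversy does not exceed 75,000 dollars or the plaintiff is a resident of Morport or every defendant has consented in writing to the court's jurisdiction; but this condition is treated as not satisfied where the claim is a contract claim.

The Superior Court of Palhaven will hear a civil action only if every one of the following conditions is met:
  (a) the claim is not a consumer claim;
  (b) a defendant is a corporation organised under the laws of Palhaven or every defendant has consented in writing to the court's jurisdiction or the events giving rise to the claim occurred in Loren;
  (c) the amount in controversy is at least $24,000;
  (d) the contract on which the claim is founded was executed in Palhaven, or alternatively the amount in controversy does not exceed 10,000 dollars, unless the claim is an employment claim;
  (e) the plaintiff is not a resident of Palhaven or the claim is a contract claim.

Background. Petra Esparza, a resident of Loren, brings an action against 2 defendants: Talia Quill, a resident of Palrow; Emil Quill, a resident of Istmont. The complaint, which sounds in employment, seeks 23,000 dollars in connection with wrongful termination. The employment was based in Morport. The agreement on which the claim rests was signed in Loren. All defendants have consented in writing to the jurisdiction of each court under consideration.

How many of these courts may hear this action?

The Civil Court of Istmont:
  (a) Every defendant has filed written consent. Met.
  (b) Emil Quill resides in Istmont. Satisfied.
  (c) The amount in controversy is $23,000, within the USD 250,000 ceiling, so one alternative holds. And the carve-out is inapplicable — the plaintiff resides in Loren, not Istmont. Condition met.
  (d) The claim is an employment claim. The proviso rescues it, though: Emil Quill resides in Istmont. Condition met.
  → Jurisdiction lies.
The Morport Regional Court:
  (a) The claim is an employment claim, not a property claim; the operative events occurred in Morport, not Loren — no alternative holds. However, every defendant has filed written consent, so the 'unless' proviso supplies this condition. Satisfied.
  (b) The amount in controversy is USD 23,000, which meets the USD 5,000 floor, so this disjunct is met. Satisfied.
  (c) The claim is an employment claim, not a tort claim, so this disjunct is met. Condition met.
  (d) The amount in controversy is USD 23,000, within the $75,000 ceiling, which satisfies one of the alternatives. And the carve-out is inapplicable — the claim is an employment claim, not a contract claim. Condition met.
  → Jurisdiction lies.
The Superior Court of Palhaven:
  (a) The claim is an employment claim, not a consumer claim. Satisfied.
  (b) Every defendant has filed written consent, which satisfies one of the alternatives. Satisfied.
  (c) The amount in controversy is USD 23,000, below the $24,000 floor. Not met.
  (d) The contract was executed in Loren, not Palhaven; the amount in controversy is $23,000, above the USD 10,000 ceiling — every alternative fails. But the claim is an employment claim, and the 'unless' clause therefore excuses the requirement. Condition met.
  (e) The plaintiff resides in Loren, which is not Palhaven, which satisfies one of the alternatives. Met.
  → The court lacks jurisdiction.
Courts with jurisdiction: the Civil Court of Istmont, the Morport Regional Court — 2 in total.

2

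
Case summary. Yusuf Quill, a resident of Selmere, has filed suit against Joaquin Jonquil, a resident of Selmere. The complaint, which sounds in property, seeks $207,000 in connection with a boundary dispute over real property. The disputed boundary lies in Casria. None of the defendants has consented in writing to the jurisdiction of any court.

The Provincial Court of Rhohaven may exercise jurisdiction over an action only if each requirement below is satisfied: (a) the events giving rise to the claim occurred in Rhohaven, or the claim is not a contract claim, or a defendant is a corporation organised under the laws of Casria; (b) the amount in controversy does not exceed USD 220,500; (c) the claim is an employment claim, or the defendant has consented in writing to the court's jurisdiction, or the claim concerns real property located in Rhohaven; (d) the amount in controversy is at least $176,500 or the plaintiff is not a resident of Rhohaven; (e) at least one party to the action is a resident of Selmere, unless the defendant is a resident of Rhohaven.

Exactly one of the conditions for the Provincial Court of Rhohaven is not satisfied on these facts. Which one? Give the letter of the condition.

(c)

The Provincial Court of Rhohaven:
  (a) The claim is a property claim, not a contract claim, so this disjunct is met. Satisfied.
  (b) The amount in controversy is USD 207,000, within the USD 220,500 ceiling. Satisfied.
  (c) The claim is a property claim, not an employment claim; no such written consent has been filed; the property lies in Casria, not Rhohaven — none of the alternatives is met. Not met.
  (d) The amount in controversy is USD 207,000, which meets the USD 176,500 floor, so this disjunct is met. Met.
  (e) Yusuf Quill resides in Selmere. Met.
Only condition (c) fails.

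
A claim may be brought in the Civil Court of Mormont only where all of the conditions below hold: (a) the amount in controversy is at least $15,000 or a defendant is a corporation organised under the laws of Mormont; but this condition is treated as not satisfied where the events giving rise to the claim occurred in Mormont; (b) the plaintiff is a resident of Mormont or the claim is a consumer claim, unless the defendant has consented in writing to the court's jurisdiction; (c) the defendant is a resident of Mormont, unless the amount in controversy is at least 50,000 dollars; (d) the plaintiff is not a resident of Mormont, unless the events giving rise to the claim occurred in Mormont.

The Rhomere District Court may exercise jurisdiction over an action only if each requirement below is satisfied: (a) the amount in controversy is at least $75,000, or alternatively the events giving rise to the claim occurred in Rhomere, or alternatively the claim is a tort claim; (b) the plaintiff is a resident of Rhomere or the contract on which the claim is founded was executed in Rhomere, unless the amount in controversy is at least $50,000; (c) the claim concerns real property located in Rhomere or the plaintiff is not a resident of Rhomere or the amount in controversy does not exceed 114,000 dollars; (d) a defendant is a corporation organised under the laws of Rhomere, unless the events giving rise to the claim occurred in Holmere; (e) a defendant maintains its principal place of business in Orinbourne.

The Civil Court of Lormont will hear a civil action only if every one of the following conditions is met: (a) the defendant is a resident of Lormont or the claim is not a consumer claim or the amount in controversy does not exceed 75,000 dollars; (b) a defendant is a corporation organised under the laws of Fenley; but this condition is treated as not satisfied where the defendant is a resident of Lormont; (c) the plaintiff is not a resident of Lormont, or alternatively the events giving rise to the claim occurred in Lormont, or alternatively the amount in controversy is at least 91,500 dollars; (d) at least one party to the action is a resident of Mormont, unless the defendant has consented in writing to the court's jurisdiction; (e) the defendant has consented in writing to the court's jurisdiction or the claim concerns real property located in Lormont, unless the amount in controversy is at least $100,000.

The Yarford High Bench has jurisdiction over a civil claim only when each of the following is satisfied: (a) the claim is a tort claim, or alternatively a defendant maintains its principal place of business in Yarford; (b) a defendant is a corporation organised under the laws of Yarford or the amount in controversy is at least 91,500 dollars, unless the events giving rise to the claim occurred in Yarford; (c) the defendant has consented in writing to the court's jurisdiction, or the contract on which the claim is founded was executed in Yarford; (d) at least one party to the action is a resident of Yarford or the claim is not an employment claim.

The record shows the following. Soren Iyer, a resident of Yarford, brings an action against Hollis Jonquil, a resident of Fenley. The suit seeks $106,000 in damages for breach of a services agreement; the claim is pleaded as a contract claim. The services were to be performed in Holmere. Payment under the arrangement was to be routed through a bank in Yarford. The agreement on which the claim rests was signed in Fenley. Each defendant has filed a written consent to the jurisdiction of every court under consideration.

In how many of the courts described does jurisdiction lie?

1

The Civil Court of Mormont:
  (a) The amount in controversy is 106,000 dollars, which meets the USD 15,000 floor, which satisfies one of the alternatives. The carve-out does not apply: the operative events occurred in Holmere, not Mormont. Satisfied.
  (b) The plaintiff resides in Yarford, not Mormont; the claim is a contract claim, not a consumer claim — no alternative holds. The proviso rescues it, though: every defendant has filed written consent. Met.
  (c) The defendant resides in Fenley, not Mormont. But the amount in controversy is 106,000 dollars, which meets the $50,000 floor, and the 'unless' clause therefore excuses the requirement. Condition met.
  (d) The plaintiff resides in Yarford, which is not Mormont. Condition met.
  → All conditions met; jurisdiction exists.
The Rhomere District Court:
  (a) The amount in controversy is USD 106,000, which meets the USD 75,000 floor, so this disjunct is met. Condition met.
  (b) The plaintiff resides in Yarford, not Rhomere; the contract was executed in Fenley, not Rhomere — none of the alternatives is met. But the amount in controversy is $106,000, which meets the $50,000 floor, and the 'unless' clause therefore excuses the requirement. Condition met.
  (c) The plaintiff resides in Yarford, which is not Rhomere, so this disjunct is met. Condition met.
  (d) No defendant is a corporation. However, the operative events occurred in Holmere, so the 'unless' proviso supplies this condition. Satisfied.
  (e) No defendant is a corporation. Not satisfied.
  → No jurisdiction.
The Civil Court of Lormont:
  (a) The claim is a contract claim, not a consumer claim, which satisfies one of the alternatives. Met.
  (b) No defendant is a corporation. Not satisfied.
  (c) The plaintiff resides in Yarford, which is not Lormont, which satisfies one of the alternatives. Condition met.
  (d) No party resides in Mormont. The proviso rescues it, though: every defendant has filed written consent. Met.
  (e) Every defendant has filed written consent, so one alternative holds. Met.
  → At least one condition fails; no jurisdiction.
The Yarford High Bench:
  (a) The claim is a contract claim, not a tort claim; no defendant is a corporation — every alternative fails. Not met.
  (b) The amount in controversy is $106,000, which meets the USD 91,500 floor, so one alternative holds. Condition met.
  (c) Every defendant has filed written consent — that alternative is enough. Met.
  (d) Soren Iyer resides in Yarford, so this disjunct is met. Satisfied.
  → Not every requirement is met — no jurisdiction.
Courts with jurisdiction: the Civil Court of Mormont — 1 in total.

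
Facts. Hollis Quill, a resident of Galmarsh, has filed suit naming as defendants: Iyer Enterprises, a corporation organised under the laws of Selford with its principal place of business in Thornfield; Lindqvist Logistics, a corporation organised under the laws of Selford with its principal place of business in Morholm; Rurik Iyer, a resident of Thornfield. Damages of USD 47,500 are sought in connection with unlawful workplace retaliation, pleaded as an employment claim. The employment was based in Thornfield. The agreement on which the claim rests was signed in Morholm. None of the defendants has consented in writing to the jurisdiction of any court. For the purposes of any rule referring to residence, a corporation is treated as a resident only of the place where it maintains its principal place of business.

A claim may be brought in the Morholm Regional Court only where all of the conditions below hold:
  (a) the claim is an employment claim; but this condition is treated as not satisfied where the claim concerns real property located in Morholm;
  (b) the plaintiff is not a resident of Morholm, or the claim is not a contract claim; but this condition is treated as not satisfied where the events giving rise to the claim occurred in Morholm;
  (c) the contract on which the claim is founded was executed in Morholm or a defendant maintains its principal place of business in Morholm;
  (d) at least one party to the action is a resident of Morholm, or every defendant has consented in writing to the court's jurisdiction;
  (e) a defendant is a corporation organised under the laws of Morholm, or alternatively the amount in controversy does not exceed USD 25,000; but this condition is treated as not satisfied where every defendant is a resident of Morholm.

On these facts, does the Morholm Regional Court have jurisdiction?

No

The Morholm Regional Court:
  (a) The claim is an employment claim. And the carve-out is inapplicable — the claim does not concern real property. Condition met.
  (b) The plaintiff resides in Galmarsh, which is not Morholm, so one alternative holds. And the carve-out is inapplicable — the operative events occurred in Thornfield, not Morholm. Satisfied.
  (c) The contract was executed in Morholm, so one alternative holds. Condition met.
  (d) Lindqvist Logistics resides in Morholm, which satisfies one of the alternatives. Condition met.
  (e) The corporate defendant(s) are organised in Selford, not Morholm; the amount in controversy is 47,500 dollars, above the $25,000 ceiling — every alternative fails. Fails.
  → No jurisdiction.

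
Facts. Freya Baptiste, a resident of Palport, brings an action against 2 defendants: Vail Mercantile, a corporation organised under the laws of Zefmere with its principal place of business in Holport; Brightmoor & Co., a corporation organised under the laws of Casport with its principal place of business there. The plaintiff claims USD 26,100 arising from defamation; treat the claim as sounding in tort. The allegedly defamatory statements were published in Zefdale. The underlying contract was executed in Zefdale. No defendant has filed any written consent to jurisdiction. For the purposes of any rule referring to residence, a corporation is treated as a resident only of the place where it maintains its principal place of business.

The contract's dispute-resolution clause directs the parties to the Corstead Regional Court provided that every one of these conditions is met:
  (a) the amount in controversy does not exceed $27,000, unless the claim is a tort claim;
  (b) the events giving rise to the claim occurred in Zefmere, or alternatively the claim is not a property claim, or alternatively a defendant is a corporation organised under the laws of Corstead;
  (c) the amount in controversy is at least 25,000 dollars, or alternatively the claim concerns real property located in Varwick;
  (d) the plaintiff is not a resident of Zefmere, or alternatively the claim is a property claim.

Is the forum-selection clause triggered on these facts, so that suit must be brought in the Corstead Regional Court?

Yes

The Corstead Regional Court:
  (a) The amount in controversy is USD 26,100, within the USD 27,000 ceiling. Condition met.
  (b) The claim is a tort claim, not a property claim — that alternative is enough. Satisfied.
  (c) The amount in controversy is $26,100, which meets the $25,000 floor — that alternative is enough. Satisfied.
  (d) The plaintiff resides in Palport, which is not Zefmere — that alternative is enough. Condition met.
  → Forum clause is triggered.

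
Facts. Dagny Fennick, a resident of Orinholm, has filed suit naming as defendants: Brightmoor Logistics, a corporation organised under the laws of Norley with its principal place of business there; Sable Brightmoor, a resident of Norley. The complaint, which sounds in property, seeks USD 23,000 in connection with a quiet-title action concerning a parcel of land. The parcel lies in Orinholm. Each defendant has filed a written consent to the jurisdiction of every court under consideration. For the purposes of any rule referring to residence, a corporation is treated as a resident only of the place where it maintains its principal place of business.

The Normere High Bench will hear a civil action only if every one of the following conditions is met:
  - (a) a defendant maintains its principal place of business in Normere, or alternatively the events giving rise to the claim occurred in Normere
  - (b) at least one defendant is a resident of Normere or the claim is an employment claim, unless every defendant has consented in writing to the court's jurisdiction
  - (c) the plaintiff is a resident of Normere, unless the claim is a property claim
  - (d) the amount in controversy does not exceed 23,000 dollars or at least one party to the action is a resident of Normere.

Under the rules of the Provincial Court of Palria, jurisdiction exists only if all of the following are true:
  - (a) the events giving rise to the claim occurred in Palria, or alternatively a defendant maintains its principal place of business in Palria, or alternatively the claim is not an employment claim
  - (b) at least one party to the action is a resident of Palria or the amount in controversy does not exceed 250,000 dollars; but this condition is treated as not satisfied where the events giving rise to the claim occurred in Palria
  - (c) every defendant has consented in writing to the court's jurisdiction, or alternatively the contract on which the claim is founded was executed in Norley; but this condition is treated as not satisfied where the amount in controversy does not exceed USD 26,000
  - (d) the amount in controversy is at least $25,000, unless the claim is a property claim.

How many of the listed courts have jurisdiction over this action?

0

The Normere High Bench:
  (a) The corporate defendant(s) have their principal place of business in Norley, not Normere; the operative events occurred in Orinholm, not Normere — no alternative holds. Not satisfied.
  (b) No defendant resides in Normere (they reside in Norley, Norley); the claim is a property claim, not an employment claim — no alternative holds. The proviso rescues it, though: every defendant has filed written consent. Met.
  (c) The plaintiff resides in Orinholm, not Normere. But the claim is a property claim, and the 'unless' clause therefore excuses the requirement. Met.
  (d) The amount in controversy is USD 23,000, within the 23,000 dollars ceiling, so one alternative holds. Met.
  → No jurisdiction.
The Provincial Court of Palria:
  (a) The claim is a property claim, not an employment claim, which satisfies one of the alternatives. Met.
  (b) The amount in controversy is $23,000, within the USD 250,000 ceiling, which satisfies one of the alternatives. And the carve-out is inapplicable — the operative events occurred in Orinholm, not Palria. Met.
  (c) Every defendant has filed written consent, so one alternative holds. But the carve-out bites: the amount in controversy is 23,000 dollars, within the $26,000 ceiling. Not met.
  (d) The amount in controversy is USD 23,000, below the $25,000 floor. However, the claim is a property claim, so the 'unless' proviso supplies this condition. Met.
  → Not every requirement is met — no jurisdiction.
No court satisfies all of its conditions.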